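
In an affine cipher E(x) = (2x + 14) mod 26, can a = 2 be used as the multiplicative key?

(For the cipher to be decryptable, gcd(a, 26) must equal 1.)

Step 1: Compute gcd(2, 26).
Step 2: gcd(2, 26) = 2.
Since gcd = 2 != 1, 2 shares a common factor with 26, so it cannot be used.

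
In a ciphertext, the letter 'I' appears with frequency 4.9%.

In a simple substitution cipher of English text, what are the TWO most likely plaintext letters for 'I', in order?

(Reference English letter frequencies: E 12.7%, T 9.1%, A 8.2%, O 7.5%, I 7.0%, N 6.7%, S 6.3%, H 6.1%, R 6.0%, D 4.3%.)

Step 1: Observed frequency of 'I' is 4.9%.
Step 2: Compute distances to each reference frequency and sort:
  D (4.3%): difference = 0.6% <-- BEST
  R (6.0%): difference = 1.1% <-- RUNNER-UP
  H (6.1%): difference = 1.2%
  S (6.3%): difference = 1.4%
  N (6.7%): difference = 1.8%
Step 3: Most likely is 'D' (4.3%, diff 0.6%); second most likely is 'R' (6.0%, diff 1.1%).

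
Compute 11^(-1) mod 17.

Step 1: We need x such that 11 * x = 1 (mod 17).
Step 2: Using the extended Euclidean algorithm or trial:
  11 * 14 = 154 = 9 * 17 + 1.
Step 3: Since 154 mod 17 = 1, the inverse is x = 14.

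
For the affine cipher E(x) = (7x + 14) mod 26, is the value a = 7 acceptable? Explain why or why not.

Step 1: Compute gcd(7, 26).
Step 2: gcd(7, 26) = 1.
Since gcd = 1, 7 is coprime with 26, so it is a valid key.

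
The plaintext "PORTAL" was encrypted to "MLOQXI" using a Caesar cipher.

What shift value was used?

Step 1: Compare first letters: P (position 15) -> M (position 12).
Step 2: Shift = (12 - 15) mod 26 = 23.
The shift value is 23.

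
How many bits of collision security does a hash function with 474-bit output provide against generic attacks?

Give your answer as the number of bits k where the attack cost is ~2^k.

Step 1: The hash has a 474-bit output.
Step 2: Collision resistance means it should be infeasible to find any x != y with h(x) = h(y).
By the birthday bound, a generic collision search succeeds after about sqrt(2^474) = 2^(474/2) = 2^237 evaluations.
Step 3: Security level = 237 bits.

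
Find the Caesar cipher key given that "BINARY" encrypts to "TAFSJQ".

Step 1: Compare first letters: B (position 1) -> T (position 19).
Step 2: Shift = (19 - 1) mod 26 = 18.
The shift value is 18.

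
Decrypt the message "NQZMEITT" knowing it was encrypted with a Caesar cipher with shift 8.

Step 1: Reverse the shift by subtracting 8 from each letter position.
  N (position 13) -> position (13-8) mod 26 = 5 -> F
  Q (position 16) -> position (16-8) mod 26 = 8 -> I
  Z (position 25) -> position (25-8) mod 26 = 17 -> R
  M (position 12) -> position (12-8) mod 26 = 4 -> E
  E (position 4) -> position (4-8) mod 26 = 22 -> W
  I (position 8) -> position (8-8) mod 26 = 0 -> A
  T (position 19) -> position (19-8) mod 26 = 11 -> L
  T (position 19) -> position (19-8) mod 26 = 11 -> L
Decrypted message: FIREWALL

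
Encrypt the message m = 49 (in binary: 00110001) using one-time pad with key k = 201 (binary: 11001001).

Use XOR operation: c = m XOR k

Step 1: Write out the XOR operation bit by bit:
  Message: 00110001
  Key:     11001001
  XOR:     11111000
Step 2: Convert to decimal: 11111000 = 248.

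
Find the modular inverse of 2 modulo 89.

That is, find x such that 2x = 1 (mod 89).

Step 1: We need x such that 2 * x = 1 (mod 89).
Step 2: Using the extended Euclidean algorithm or trial:
  2 * 45 = 90 = 1 * 89 + 1.
Step 3: Since 90 mod 89 = 1, the inverse is x = 45.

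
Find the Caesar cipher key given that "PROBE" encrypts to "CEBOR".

Step 1: Compare first letters: P (position 15) -> C (position 2).
Step 2: Shift = (2 - 15) mod 26 = 13.
The shift value is 13.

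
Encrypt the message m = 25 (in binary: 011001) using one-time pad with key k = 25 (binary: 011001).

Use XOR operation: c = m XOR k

Step 1: Write out the XOR operation bit by bit:
  Message: 011001
  Key:     011001
  XOR:     000000
Step 2: Convert to decimal: 000000 = 0.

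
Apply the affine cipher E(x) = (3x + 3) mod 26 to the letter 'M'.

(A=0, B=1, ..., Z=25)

Step 1: Convert 'M' to number: x = 12.
Step 2: E(12) = (3 * 12 + 3) mod 26 = 39 mod 26 = 13.
Step 3: Convert 13 back to letter: N.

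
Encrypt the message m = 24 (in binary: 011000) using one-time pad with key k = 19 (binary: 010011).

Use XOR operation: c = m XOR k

Step 1: Write out the XOR operation bit by bit:
  Message: 011000
  Key:     010011
  XOR:     001011
Step 2: Convert to decimal: 001011 = 11.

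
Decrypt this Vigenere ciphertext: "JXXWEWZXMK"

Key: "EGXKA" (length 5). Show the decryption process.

Step 1: Key 'EGXKA' has length 5. Extended key: EGXKAEGXKA
Step 2: Decrypt each position:
  J(9) - E(4) = 5 = F
  X(23) - G(6) = 17 = R
  X(23) - X(23) = 0 = A
  W(22) - K(10) = 12 = M
  E(4) - A(0) = 4 = E
  W(22) - E(4) = 18 = S
  Z(25) - G(6) = 19 = T
  X(23) - X(23) = 0 = A
  M(12) - K(10) = 2 = C
  K(10) - A(0) = 10 = K
Plaintext: FRAMESTACK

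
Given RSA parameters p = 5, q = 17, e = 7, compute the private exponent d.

Step 1: n = 5 * 17 = 85.
Step 2: phi(n) = 4 * 16 = 64.
Step 3: Find d such that 7 * d = 1 (mod 64).
Step 4: d = 7^(-1) mod 64 = 55.
Verification: 7 * 55 = 385 = 6 * 64 + 1.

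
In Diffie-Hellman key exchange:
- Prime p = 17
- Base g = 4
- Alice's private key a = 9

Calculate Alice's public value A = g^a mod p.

Step 1: A = g^a mod p = 4^9 mod 17.
  4^1 mod 17 = 4
  4^2 mod 17 = (4 * 4) mod 17 = 16
  4^3 mod 17 = (16 * 4) mod 17 = 13
  4^4 mod 17 = (13 * 4) mod 17 = 1
  4^5 mod 17 = (1 * 4) mod 17 = 4
  4^6 mod 17 = (4 * 4) mod 17 = 16
  4^7 mod 17 = (16 * 4) mod 17 = 13
  4^8 mod 17 = (13 * 4) mod 17 = 1
  4^9 mod 17 = (1 * 4) mod 17 = 4
Result: A = 4.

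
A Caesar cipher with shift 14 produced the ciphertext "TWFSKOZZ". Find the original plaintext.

Step 1: Reverse the shift by subtracting 14 from each letter position.
  T (position 19) -> position (19-14) mod 26 = 5 -> F
  W (position 22) -> position (22-14) mod 26 = 8 -> I
  F (position 5) -> position (5-14) mod 26 = 17 -> R
  S (position 18) -> position (18-14) mod 26 = 4 -> E
  K (position 10) -> position (10-14) mod 26 = 22 -> W
  O (position 14) -> position (14-14) mod 26 = 0 -> A
  Z (position 25) -> position (25-14) mod 26 = 11 -> L
  Z (position 25) -> position (25-14) mod 26 = 11 -> L
Decrypted message: FIREWALL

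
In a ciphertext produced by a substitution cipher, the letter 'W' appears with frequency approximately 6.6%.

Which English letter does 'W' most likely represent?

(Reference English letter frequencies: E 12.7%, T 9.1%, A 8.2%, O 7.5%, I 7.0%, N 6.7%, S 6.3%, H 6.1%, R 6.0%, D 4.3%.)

Step 1: The observed frequency is 6.6%.
Step 2: Compare with English frequencies:
  E: 12.7% (difference: 6.1%)
  T: 9.1% (difference: 2.5%)
  A: 8.2% (difference: 1.6%)
  O: 7.5% (difference: 0.9%)
  I: 7.0% (difference: 0.4%)
  N: 6.7% (difference: 0.1%) <-- closest
  S: 6.3% (difference: 0.3%)
  H: 6.1% (difference: 0.5%)
  R: 6.0% (difference: 0.6%)
  D: 4.3% (difference: 2.3%)
Step 3: 'W' most likely represents 'N' (frequency 6.7%).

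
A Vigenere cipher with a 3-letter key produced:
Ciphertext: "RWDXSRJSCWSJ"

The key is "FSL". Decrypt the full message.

Step 1: Key 'FSL' has length 3. Extended key: FSLFSLFSLFSL
Step 2: Decrypt each position:
  R(17) - F(5) = 12 = M
  W(22) - S(18) = 4 = E
  D(3) - L(11) = 18 = S
  X(23) - F(5) = 18 = S
  S(18) - S(18) = 0 = A
  R(17) - L(11) = 6 = G
  J(9) - F(5) = 4 = E
  S(18) - S(18) = 0 = A
  C(2) - L(11) = 17 = R
  W(22) - F(5) = 17 = R
  S(18) - S(18) = 0 = A
  J(9) - L(11) = 24 = Y
Plaintext: MESSAGEARRAY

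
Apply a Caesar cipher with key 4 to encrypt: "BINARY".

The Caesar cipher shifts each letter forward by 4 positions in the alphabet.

Step 1: For each letter, shift forward by 4 positions (mod 26).
  B (position 1) -> position (1+4) mod 26 = 5 -> F
  I (position 8) -> position (8+4) mod 26 = 12 -> M
  N (position 13) -> position (13+4) mod 26 = 17 -> R
  A (position 0) -> position (0+4) mod 26 = 4 -> E
  R (position 17) -> position (17+4) mod 26 = 21 -> V
  Y (position 24) -> position (24+4) mod 26 = 2 -> C
Result: FMREVC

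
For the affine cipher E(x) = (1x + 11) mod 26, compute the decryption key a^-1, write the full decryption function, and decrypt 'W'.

Step 1: Find a^-1, the modular inverse of 1 mod 26.
Step 2: We need 1 * a^-1 = 1 (mod 26).
Step 3: 1 * 1 = 1 = 0 * 26 + 1, so a^-1 = 1.
Step 4: D(y) = 1(y - 11) mod 26.
Step 5: Apply to 'W' (y = 22): D(22) = 1 * (22 - 11) mod 26 = 1 * 11 mod 26 = 11 -> 'L'.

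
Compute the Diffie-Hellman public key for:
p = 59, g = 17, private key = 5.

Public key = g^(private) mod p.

Step 1: A = g^a mod p = 17^5 mod 59.
  17^1 mod 59 = 17
  17^2 mod 59 = (17 * 17) mod 59 = 53
  17^3 mod 59 = (53 * 17) mod 59 = 16
  17^4 mod 59 = (16 * 17) mod 59 = 36
  17^5 mod 59 = (36 * 17) mod 59 = 22
Result: A = 22.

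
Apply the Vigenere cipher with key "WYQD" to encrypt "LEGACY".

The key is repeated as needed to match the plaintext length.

Step 1: Repeat key to match plaintext length:
  Plaintext: LEGACY
  Key:       WYQDWY
Step 2: Encrypt each letter:
  L(11) + W(22) = (11+22) mod 26 = 7 = H
  E(4) + Y(24) = (4+24) mod 26 = 2 = C
  G(6) + Q(16) = (6+16) mod 26 = 22 = W
  A(0) + D(3) = (0+3) mod 26 = 3 = D
  C(2) + W(22) = (2+22) mod 26 = 24 = Y
  Y(24) + Y(24) = (24+24) mod 26 = 22 = W
Ciphertext: HCWDYW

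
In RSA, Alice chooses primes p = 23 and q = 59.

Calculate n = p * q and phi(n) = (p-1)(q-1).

Step 1: n = p * q = 23 * 59 = 1357.
Step 2: phi(n) = (p-1)(q-1) = 22 * 58 = 1276.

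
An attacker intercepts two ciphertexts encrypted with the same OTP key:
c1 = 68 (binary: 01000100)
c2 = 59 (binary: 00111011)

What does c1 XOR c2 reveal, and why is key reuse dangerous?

Step 1: c1 XOR c2 = (m1 XOR k) XOR (m2 XOR k).
Step 2: By XOR associativity/commutativity: = m1 XOR m2 XOR k XOR k = m1 XOR m2.
Step 3: 01000100 XOR 00111011 = 01111111 = 127.
Step 4: The key cancels out! An attacker learns m1 XOR m2 = 127, revealing the relationship between plaintexts.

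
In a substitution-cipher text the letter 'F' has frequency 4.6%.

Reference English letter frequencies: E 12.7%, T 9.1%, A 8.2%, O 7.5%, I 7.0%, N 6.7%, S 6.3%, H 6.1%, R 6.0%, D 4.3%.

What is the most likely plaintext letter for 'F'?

Step 1: The observed frequency is 4.6%.
Step 2: Compare with English frequencies:
  E: 12.7% (difference: 8.1%)
  T: 9.1% (difference: 4.5%)
  A: 8.2% (difference: 3.6%)
  O: 7.5% (difference: 2.9%)
  I: 7.0% (difference: 2.4%)
  N: 6.7% (difference: 2.1%)
  S: 6.3% (difference: 1.7%)
  H: 6.1% (difference: 1.5%)
  R: 6.0% (difference: 1.4%)
  D: 4.3% (difference: 0.3%) <-- closest
Step 3: 'F' most likely represents 'D' (frequency 4.3%).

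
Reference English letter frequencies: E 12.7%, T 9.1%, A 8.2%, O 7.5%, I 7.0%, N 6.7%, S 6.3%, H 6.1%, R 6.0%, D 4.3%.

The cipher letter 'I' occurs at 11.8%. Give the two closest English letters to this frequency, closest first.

Step 1: Observed frequency of 'I' is 11.8%.
Step 2: Compute distances to each reference frequency and sort:
  E (12.7%): difference = 0.9% <-- BEST
  T (9.1%): difference = 2.7% <-- RUNNER-UP
  A (8.2%): difference = 3.6%
  O (7.5%): difference = 4.3%
  I (7.0%): difference = 4.8%
Step 3: Most likely is 'E' (12.7%, diff 0.9%); second most likely is 'T' (9.1%, diff 2.7%).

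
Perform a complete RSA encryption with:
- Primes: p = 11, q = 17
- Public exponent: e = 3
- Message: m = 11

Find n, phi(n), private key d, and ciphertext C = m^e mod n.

Step 1: n = 11 * 17 = 187.
Step 2: phi(n) = (11-1)(17-1) = 10 * 16 = 160.
Step 3: Find d = 3^(-1) mod 160 = 107.
  Verify: 3 * 107 = 321 = 1 (mod 160).
Step 4: C = 11^3 mod 187 = 22.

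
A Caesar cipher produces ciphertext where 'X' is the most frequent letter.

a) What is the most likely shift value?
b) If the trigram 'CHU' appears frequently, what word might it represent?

Step 1: In English, 'E' is the most frequent letter (12.7%).
Step 2: The most frequent ciphertext letter is 'X' (position 23).
Step 3: Shift = (23 - 4) mod 26 = 19.
Step 4: Decrypt 'CHU' by shifting back 19:
  C -> J
  H -> O
  U -> B
Step 5: 'CHU' decrypts to 'JOB'.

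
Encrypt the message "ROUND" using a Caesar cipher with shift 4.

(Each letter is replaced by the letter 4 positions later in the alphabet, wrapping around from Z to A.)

Step 1: For each letter, shift forward by 4 positions (mod 26).
  R (position 17) -> position (17+4) mod 26 = 21 -> V
  O (position 14) -> position (14+4) mod 26 = 18 -> S
  U (position 20) -> position (20+4) mod 26 = 24 -> Y
  N (position 13) -> position (13+4) mod 26 = 17 -> R
  D (position 3) -> position (3+4) mod 26 = 7 -> H
Result: VSYRH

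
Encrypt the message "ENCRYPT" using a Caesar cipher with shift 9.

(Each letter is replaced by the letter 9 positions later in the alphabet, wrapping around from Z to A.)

Step 1: For each letter, shift forward by 9 positions (mod 26).
  E (position 4) -> position (4+9) mod 26 = 13 -> N
  N (position 13) -> position (13+9) mod 26 = 22 -> W
  C (position 2) -> position (2+9) mod 26 = 11 -> L
  R (position 17) -> position (17+9) mod 26 = 0 -> A
  Y (position 24) -> position (24+9) mod 26 = 7 -> H
  P (position 15) -> position (15+9) mod 26 = 24 -> Y
  T (position 19) -> position (19+9) mod 26 = 2 -> C
Result: NWLAHYC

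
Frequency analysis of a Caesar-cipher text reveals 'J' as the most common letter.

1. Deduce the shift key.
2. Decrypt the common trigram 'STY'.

Step 1: In English, 'E' is the most frequent letter (12.7%).
Step 2: The most frequent ciphertext letter is 'J' (position 9).
Step 3: Shift = (9 - 4) mod 26 = 5.
Step 4: Decrypt 'STY' by shifting back 5:
  S -> N
  T -> O
  Y -> T
Step 5: 'STY' decrypts to 'NOT'.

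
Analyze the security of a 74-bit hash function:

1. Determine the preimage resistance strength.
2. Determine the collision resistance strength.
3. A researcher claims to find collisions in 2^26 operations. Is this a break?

Step 1: Preimage resistance requires brute-force of 2^74 operations.
Step 2: Collision resistance (birthday bound) = 2^(74/2) = 2^37.
Step 3: The claimed attack costs 2^26 operations.
Step 4: Since 2^26 < 2^37, the claimed attack beats the generic birthday bound, so collision resistance is broken.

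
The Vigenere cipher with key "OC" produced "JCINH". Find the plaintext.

Step 1: Extend key: OCOCO
Step 2: Decrypt each letter (c - k) mod 26:
  J(9) - O(14) = (9-14) mod 26 = 21 = V
  C(2) - C(2) = (2-2) mod 26 = 0 = A
  I(8) - O(14) = (8-14) mod 26 = 20 = U
  N(13) - C(2) = (13-2) mod 26 = 11 = L
  H(7) - O(14) = (7-14) mod 26 = 19 = T
Plaintext: VAULT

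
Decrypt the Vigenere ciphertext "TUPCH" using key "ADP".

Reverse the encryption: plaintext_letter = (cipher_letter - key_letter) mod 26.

Step 1: Extend key: ADPAD
Step 2: Decrypt each letter (c - k) mod 26:
  T(19) - A(0) = (19-0) mod 26 = 19 = T
  U(20) - D(3) = (20-3) mod 26 = 17 = R
  P(15) - P(15) = (15-15) mod 26 = 0 = A
  C(2) - A(0) = (2-0) mod 26 = 2 = C
  H(7) - D(3) = (7-3) mod 26 = 4 = E
Plaintext: TRACE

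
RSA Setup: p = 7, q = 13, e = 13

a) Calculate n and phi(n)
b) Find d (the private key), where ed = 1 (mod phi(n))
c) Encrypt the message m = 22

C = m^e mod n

Step 1: n = 7 * 13 = 91.
Step 2: phi(n) = (7-1)(13-1) = 6 * 12 = 72.
Step 3: Find d = 13^(-1) mod 72 = 61.
  Verify: 13 * 61 = 793 = 1 (mod 72).
Step 4: C = 22^13 mod 91 = 22.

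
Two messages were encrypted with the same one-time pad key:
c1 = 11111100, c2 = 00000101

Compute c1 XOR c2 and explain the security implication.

Step 1: c1 XOR c2 = (m1 XOR k) XOR (m2 XOR k).
Step 2: By XOR associativity/commutativity: = m1 XOR m2 XOR k XOR k = m1 XOR m2.
Step 3: 11111100 XOR 00000101 = 11111001 = 249.
Step 4: The key cancels out! An attacker learns m1 XOR m2 = 249, revealing the relationship between plaintexts.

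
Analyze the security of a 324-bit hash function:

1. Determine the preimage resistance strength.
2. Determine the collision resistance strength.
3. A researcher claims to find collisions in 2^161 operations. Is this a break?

Step 1: Preimage resistance requires brute-force of 2^324 operations.
Step 2: Collision resistance (birthday bound) = 2^(324/2) = 2^162.
Step 3: The claimed attack costs 2^161 operations.
Step 4: Since 2^161 < 2^162, the claimed attack beats the generic birthday bound, so collision resistance is broken.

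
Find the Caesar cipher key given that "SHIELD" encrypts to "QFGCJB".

Step 1: Compare first letters: S (position 18) -> Q (position 16).
Step 2: Shift = (16 - 18) mod 26 = 24.
The shift value is 24.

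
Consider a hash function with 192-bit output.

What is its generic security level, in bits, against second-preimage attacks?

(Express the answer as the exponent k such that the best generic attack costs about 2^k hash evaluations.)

Step 1: The hash has a 192-bit output.
Step 2: Second-preimage resistance means: given a specific input x, it should be infeasible to find a different y with h(y) = h(x).
With a 192-bit output, a generic search for a second preimage costs about 2^192 evaluations (each trial matches the fixed target with probability 2^-192).
Step 3: Security level = 192 bits.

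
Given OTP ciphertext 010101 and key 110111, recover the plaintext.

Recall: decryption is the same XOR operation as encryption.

Step 1: XOR ciphertext with key:
  Ciphertext: 010101
  Key:        110111
  XOR:        100010
Step 2: Plaintext = 100010 = 34 in decimal.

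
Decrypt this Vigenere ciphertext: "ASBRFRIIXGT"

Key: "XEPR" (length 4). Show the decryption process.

Step 1: Key 'XEPR' has length 4. Extended key: XEPRXEPRXEP
Step 2: Decrypt each position:
  A(0) - X(23) = 3 = D
  S(18) - E(4) = 14 = O
  B(1) - P(15) = 12 = M
  R(17) - R(17) = 0 = A
  F(5) - X(23) = 8 = I
  R(17) - E(4) = 13 = N
  I(8) - P(15) = 19 = T
  I(8) - R(17) = 17 = R
  X(23) - X(23) = 0 = A
  G(6) - E(4) = 2 = C
  T(19) - P(15) = 4 = E
Plaintext: DOMAINTRACE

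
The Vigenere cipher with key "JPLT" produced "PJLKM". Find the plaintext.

Step 1: Extend key: JPLTJ
Step 2: Decrypt each letter (c - k) mod 26:
  P(15) - J(9) = (15-9) mod 26 = 6 = G
  J(9) - P(15) = (9-15) mod 26 = 20 = U
  L(11) - L(11) = (11-11) mod 26 = 0 = A
  K(10) - T(19) = (10-19) mod 26 = 17 = R
  M(12) - J(9) = (12-9) mod 26 = 3 = D
Plaintext: GUARD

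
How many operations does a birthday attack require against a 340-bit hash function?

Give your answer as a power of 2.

Step 1: The birthday paradox gives collision probability ~50% after sqrt(2^n) = 2^(n/2) hashes.
Step 2: For 340-bit output: 2^(340/2) = 2^170.
Step 3: Approximately 2^170 hash computations needed.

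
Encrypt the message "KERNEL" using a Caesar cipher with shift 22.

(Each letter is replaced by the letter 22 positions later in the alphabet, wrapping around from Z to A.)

Step 1: For each letter, shift forward by 22 positions (mod 26).
  K (position 10) -> position (10+22) mod 26 = 6 -> G
  E (position 4) -> position (4+22) mod 26 = 0 -> A
  R (position 17) -> position (17+22) mod 26 = 13 -> N
  N (position 13) -> position (13+22) mod 26 = 9 -> J
  E (position 4) -> position (4+22) mod 26 = 0 -> A
  L (position 11) -> position (11+22) mod 26 = 7 -> H
Result: GANJAH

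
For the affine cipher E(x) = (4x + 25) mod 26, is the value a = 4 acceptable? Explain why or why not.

Step 1: Compute gcd(4, 26).
Step 2: gcd(4, 26) = 2.
Since gcd = 2 != 1, 4 shares a common factor with 26, so it cannot be used.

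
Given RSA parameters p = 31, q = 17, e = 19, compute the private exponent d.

Step 1: n = 31 * 17 = 527.
Step 2: phi(n) = 30 * 16 = 480.
Step 3: Find d such that 19 * d = 1 (mod 480).
Step 4: d = 19^(-1) mod 480 = 379.
Verification: 19 * 379 = 7201 = 15 * 480 + 1.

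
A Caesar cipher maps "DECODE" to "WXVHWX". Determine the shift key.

Step 1: Compare first letters: D (position 3) -> W (position 22).
Step 2: Shift = (22 - 3) mod 26 = 19.
The shift value is 19.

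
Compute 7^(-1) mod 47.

Step 1: We need x such that 7 * x = 1 (mod 47).
Step 2: Using the extended Euclidean algorithm or trial:
  7 * 27 = 189 = 4 * 47 + 1.
Step 3: Since 189 mod 47 = 1, the inverse is x = 27.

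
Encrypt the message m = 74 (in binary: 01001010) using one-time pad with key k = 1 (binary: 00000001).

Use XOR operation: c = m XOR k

Step 1: Write out the XOR operation bit by bit:
  Message: 01001010
  Key:     00000001
  XOR:     01001011
Step 2: Convert to decimal: 01001011 = 75.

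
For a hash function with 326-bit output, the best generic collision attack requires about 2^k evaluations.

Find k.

Step 1: The hash has a 326-bit output.
Step 2: Collision resistance means it should be infeasible to find any x != y with h(x) = h(y).
By the birthday bound, a generic collision search succeeds after about sqrt(2^326) = 2^(326/2) = 2^163 evaluations.
Step 3: Security level = 163 bits.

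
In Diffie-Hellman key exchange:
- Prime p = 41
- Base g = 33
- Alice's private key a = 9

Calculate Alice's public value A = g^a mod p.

Step 1: A = g^a mod p = 33^9 mod 41.
  33^1 mod 41 = 33
  33^2 mod 41 = (33 * 33) mod 41 = 23
  33^3 mod 41 = (23 * 33) mod 41 = 21
  33^4 mod 41 = (21 * 33) mod 41 = 37
  33^5 mod 41 = (37 * 33) mod 41 = 32
  33^6 mod 41 = (32 * 33) mod 41 = 31
  33^7 mod 41 = (31 * 33) mod 41 = 39
  33^8 mod 41 = (39 * 33) mod 41 = 16
  33^9 mod 41 = (16 * 33) mod 41 = 36
Result: A = 36.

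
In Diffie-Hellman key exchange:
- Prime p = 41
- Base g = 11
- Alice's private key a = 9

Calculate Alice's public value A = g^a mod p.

Step 1: A = g^a mod p = 11^9 mod 41.
  11^1 mod 41 = 11
  11^2 mod 41 = (11 * 11) mod 41 = 39
  11^3 mod 41 = (39 * 11) mod 41 = 19
  11^4 mod 41 = (19 * 11) mod 41 = 4
  11^5 mod 41 = (4 * 11) mod 41 = 3
  11^6 mod 41 = (3 * 11) mod 41 = 33
  11^7 mod 41 = (33 * 11) mod 41 = 35
  11^8 mod 41 = (35 * 11) mod 41 = 16
  11^9 mod 41 = (16 * 11) mod 41 = 12
Result: A = 12.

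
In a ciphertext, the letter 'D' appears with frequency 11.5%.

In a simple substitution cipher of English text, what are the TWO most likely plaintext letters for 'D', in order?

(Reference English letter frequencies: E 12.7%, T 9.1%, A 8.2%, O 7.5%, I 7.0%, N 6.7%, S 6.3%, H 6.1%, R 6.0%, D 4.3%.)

Step 1: Observed frequency of 'D' is 11.5%.
Step 2: Compute distances to each reference frequency and sort:
  E (12.7%): difference = 1.2% <-- BEST
  T (9.1%): difference = 2.4% <-- RUNNER-UP
  A (8.2%): difference = 3.3%
  O (7.5%): difference = 4.0%
  I (7.0%): difference = 4.5%
Step 3: Most likely is 'E' (12.7%, diff 1.2%); second most likely is 'T' (9.1%, diff 2.4%).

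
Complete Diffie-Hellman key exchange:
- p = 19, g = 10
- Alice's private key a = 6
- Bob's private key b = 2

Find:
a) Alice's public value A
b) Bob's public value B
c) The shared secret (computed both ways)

Step 1: A = g^a mod p = 10^6 mod 19 = 11.
Step 2: B = g^b mod p = 10^2 mod 19 = 5.
Step 3: Alice computes s = B^a mod p = 5^6 mod 19 = 7.
Step 4: Bob computes s = A^b mod p = 11^2 mod 19 = 7.
Both sides agree: shared secret = 7.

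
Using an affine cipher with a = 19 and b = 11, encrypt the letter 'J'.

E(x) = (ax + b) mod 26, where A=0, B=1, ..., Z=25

Step 1: Convert 'J' to number: x = 9.
Step 2: E(9) = (19 * 9 + 11) mod 26 = 182 mod 26 = 0.
Step 3: Convert 0 back to letter: A.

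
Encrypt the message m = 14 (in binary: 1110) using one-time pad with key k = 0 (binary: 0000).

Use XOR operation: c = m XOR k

Step 1: Write out the XOR operation bit by bit:
  Message: 1110
  Key:     0000
  XOR:     1110
Step 2: Convert to decimal: 1110 = 14.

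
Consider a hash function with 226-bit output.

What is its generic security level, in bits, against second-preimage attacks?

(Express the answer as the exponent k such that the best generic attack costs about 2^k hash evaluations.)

Step 1: The hash has a 226-bit output.
Step 2: Second-preimage resistance means: given a specific input x, it should be infeasible to find a different y with h(y) = h(x).
With a 226-bit output, a generic search for a second preimage costs about 2^226 evaluations (each trial matches the fixed target with probability 2^-226).
Step 3: Security level = 226 bits.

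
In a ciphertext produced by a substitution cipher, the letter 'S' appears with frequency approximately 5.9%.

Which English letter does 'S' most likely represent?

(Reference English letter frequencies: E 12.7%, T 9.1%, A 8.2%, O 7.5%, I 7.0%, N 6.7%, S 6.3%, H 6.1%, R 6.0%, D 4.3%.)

Step 1: The observed frequency is 5.9%.
Step 2: Compare with English frequencies:
  E: 12.7% (difference: 6.8%)
  T: 9.1% (difference: 3.2%)
  A: 8.2% (difference: 2.3%)
  O: 7.5% (difference: 1.6%)
  I: 7.0% (difference: 1.1%)
  N: 6.7% (difference: 0.8%)
  S: 6.3% (difference: 0.4%)
  H: 6.1% (difference: 0.2%)
  R: 6.0% (difference: 0.1%) <-- closest
  D: 4.3% (difference: 1.6%)
Step 3: 'S' most likely represents 'R' (frequency 6.0%).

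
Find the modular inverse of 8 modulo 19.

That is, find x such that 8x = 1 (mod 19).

Step 1: We need x such that 8 * x = 1 (mod 19).
Step 2: Using the extended Euclidean algorithm or trial:
  8 * 12 = 96 = 5 * 19 + 1.
Step 3: Since 96 mod 19 = 1, the inverse is x = 12.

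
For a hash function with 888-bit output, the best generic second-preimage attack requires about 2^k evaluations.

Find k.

Step 1: The hash has a 888-bit output.
Step 2: Second-preimage resistance means: given a specific input x, it should be infeasible to find a different y with h(y) = h(x).
With a 888-bit output, a generic search for a second preimage costs about 2^888 evaluations (each trial matches the fixed target with probability 2^-888).
Step 3: Security level = 888 bits.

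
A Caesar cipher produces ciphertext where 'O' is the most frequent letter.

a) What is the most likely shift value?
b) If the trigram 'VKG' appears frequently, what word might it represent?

Step 1: In English, 'E' is the most frequent letter (12.7%).
Step 2: The most frequent ciphertext letter is 'O' (position 14).
Step 3: Shift = (14 - 4) mod 26 = 10.
Step 4: Decrypt 'VKG' by shifting back 10:
  V -> L
  K -> A
  G -> W
Step 5: 'VKG' decrypts to 'LAW'.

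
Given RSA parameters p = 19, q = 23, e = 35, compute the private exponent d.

Step 1: n = 19 * 23 = 437.
Step 2: phi(n) = 18 * 22 = 396.
Step 3: Find d such that 35 * d = 1 (mod 396).
Step 4: d = 35^(-1) mod 396 = 215.
Verification: 35 * 215 = 7525 = 19 * 396 + 1.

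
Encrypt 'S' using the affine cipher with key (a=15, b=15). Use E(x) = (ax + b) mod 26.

Step 1: Convert 'S' to number: x = 18.
Step 2: E(18) = (15 * 18 + 15) mod 26 = 285 mod 26 = 25.
Step 3: Convert 25 back to letter: Z.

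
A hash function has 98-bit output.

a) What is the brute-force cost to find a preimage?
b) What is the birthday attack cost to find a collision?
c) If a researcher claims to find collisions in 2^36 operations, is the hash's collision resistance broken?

Step 1: Preimage resistance requires brute-force of 2^98 operations.
Step 2: Collision resistance (birthday bound) = 2^(98/2) = 2^49.
Step 3: The claimed attack costs 2^36 operations.
Step 4: Since 2^36 < 2^49, the claimed attack beats the generic birthday bound, so collision resistance is broken.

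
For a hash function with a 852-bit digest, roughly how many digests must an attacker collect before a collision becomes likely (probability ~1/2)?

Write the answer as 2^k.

Step 1: The birthday paradox gives collision probability ~50% after sqrt(2^n) = 2^(n/2) hashes.
Step 2: For 852-bit output: 2^(852/2) = 2^426.
Step 3: Approximately 2^426 hash computations needed.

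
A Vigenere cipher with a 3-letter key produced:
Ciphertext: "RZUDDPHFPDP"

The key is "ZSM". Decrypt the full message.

Step 1: Key 'ZSM' has length 3. Extended key: ZSMZSMZSMZS
Step 2: Decrypt each position:
  R(17) - Z(25) = 18 = S
  Z(25) - S(18) = 7 = H
  U(20) - M(12) = 8 = I
  D(3) - Z(25) = 4 = E
  D(3) - S(18) = 11 = L
  P(15) - M(12) = 3 = D
  H(7) - Z(25) = 8 = I
  F(5) - S(18) = 13 = N
  P(15) - M(12) = 3 = D
  D(3) - Z(25) = 4 = E
  P(15) - S(18) = 23 = X
Plaintext: SHIELDINDEX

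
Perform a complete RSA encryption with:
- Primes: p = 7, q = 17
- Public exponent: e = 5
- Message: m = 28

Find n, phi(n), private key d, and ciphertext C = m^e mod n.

Step 1: n = 7 * 17 = 119.
Step 2: phi(n) = (7-1)(17-1) = 6 * 16 = 96.
Step 3: Find d = 5^(-1) mod 96 = 77.
  Verify: 5 * 77 = 385 = 1 (mod 96).
Step 4: C = 28^5 mod 119 = 112.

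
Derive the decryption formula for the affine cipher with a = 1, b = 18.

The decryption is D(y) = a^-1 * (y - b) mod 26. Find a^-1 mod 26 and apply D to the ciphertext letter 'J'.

Step 1: Find a^-1, the modular inverse of 1 mod 26.
Step 2: We need 1 * a^-1 = 1 (mod 26).
Step 3: 1 * 1 = 1 = 0 * 26 + 1, so a^-1 = 1.
Step 4: D(y) = 1(y - 18) mod 26.
Step 5: Apply to 'J' (y = 9): D(9) = 1 * (9 - 18) mod 26 = 1 * -9 mod 26 = 17 -> 'R'.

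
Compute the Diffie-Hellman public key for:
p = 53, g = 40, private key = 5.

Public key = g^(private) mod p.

Step 1: A = g^a mod p = 40^5 mod 53.
  40^1 mod 53 = 40
  40^2 mod 53 = (40 * 40) mod 53 = 10
  40^3 mod 53 = (10 * 40) mod 53 = 29
  40^4 mod 53 = (29 * 40) mod 53 = 47
  40^5 mod 53 = (47 * 40) mod 53 = 25
Result: A = 25.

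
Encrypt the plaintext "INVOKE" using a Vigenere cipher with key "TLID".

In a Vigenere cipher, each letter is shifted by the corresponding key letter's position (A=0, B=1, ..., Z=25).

Step 1: Repeat key to match plaintext length:
  Plaintext: INVOKE
  Key:       TLIDTL
Step 2: Encrypt each letter:
  I(8) + T(19) = (8+19) mod 26 = 1 = B
  N(13) + L(11) = (13+11) mod 26 = 24 = Y
  V(21) + I(8) = (21+8) mod 26 = 3 = D
  O(14) + D(3) = (14+3) mod 26 = 17 = R
  K(10) + T(19) = (10+19) mod 26 = 3 = D
  E(4) + L(11) = (4+11) mod 26 = 15 = P
Ciphertext: BYDRDP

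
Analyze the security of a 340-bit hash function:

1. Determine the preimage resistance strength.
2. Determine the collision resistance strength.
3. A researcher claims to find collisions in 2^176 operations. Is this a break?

Step 1: Preimage resistance requires brute-force of 2^340 operations.
Step 2: Collision resistance (birthday bound) = 2^(340/2) = 2^170.
Step 3: The claimed attack costs 2^176 operations.
Step 4: Since 2^176 >= 2^170, the claimed attack is no faster than the generic birthday attack, so this does not break collision resistance.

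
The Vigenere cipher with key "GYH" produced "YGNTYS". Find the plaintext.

Step 1: Extend key: GYHGYH
Step 2: Decrypt each letter (c - k) mod 26:
  Y(24) - G(6) = (24-6) mod 26 = 18 = S
  G(6) - Y(24) = (6-24) mod 26 = 8 = I
  N(13) - H(7) = (13-7) mod 26 = 6 = G
  T(19) - G(6) = (19-6) mod 26 = 13 = N
  Y(24) - Y(24) = (24-24) mod 26 = 0 = A
  S(18) - H(7) = (18-7) mod 26 = 11 = L
Plaintext: SIGNAL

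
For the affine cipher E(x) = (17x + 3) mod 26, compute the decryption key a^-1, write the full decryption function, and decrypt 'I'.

Step 1: Find a^-1, the modular inverse of 17 mod 26.
Step 2: We need 17 * a^-1 = 1 (mod 26).
Step 3: 17 * 23 = 391 = 15 * 26 + 1, so a^-1 = 23.
Step 4: D(y) = 23(y - 3) mod 26.
Step 5: Apply to 'I' (y = 8): D(8) = 23 * (8 - 3) mod 26 = 23 * 5 mod 26 = 11 -> 'L'.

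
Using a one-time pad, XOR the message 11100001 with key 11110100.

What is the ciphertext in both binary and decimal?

Step 1: Write out the XOR operation bit by bit:
  Message: 11100001
  Key:     11110100
  XOR:     00010101
Step 2: Convert to decimal: 00010101 = 21.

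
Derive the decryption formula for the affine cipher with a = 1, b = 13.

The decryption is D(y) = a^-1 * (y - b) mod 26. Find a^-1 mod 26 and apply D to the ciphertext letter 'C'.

Step 1: Find a^-1, the modular inverse of 1 mod 26.
Step 2: We need 1 * a^-1 = 1 (mod 26).
Step 3: 1 * 1 = 1 = 0 * 26 + 1, so a^-1 = 1.
Step 4: D(y) = 1(y - 13) mod 26.
Step 5: Apply to 'C' (y = 2): D(2) = 1 * (2 - 13) mod 26 = 1 * -11 mod 26 = 15 -> 'P'.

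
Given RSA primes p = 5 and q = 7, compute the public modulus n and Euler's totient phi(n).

Step 1: n = p * q = 5 * 7 = 35.
Step 2: phi(n) = (p-1)(q-1) = 4 * 6 = 24.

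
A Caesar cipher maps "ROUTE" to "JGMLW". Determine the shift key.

Step 1: Compare first letters: R (position 17) -> J (position 9).
Step 2: Shift = (9 - 17) mod 26 = 18.
The shift value is 18.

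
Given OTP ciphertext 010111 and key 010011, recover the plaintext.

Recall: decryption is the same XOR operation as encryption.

Step 1: XOR ciphertext with key:
  Ciphertext: 010111
  Key:        010011
  XOR:        000100
Step 2: Plaintext = 000100 = 4 in decimal.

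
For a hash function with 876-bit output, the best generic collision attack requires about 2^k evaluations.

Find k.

Step 1: The hash has a 876-bit output.
Step 2: Collision resistance means it should be infeasible to find any x != y with h(x) = h(y).
By the birthday bound, a generic collision search succeeds after about sqrt(2^876) = 2^(876/2) = 2^438 evaluations.
Step 3: Security level = 438 bits.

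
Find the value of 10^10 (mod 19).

Step 1: Compute 10^10 mod 19 step by step, reducing modulo 19 at each step.
  10^1 mod 19 = 10
  10^2 mod 19 = (10 * 10) mod 19 = 5
  10^3 mod 19 = (5 * 10) mod 19 = 12
  10^4 mod 19 = (12 * 10) mod 19 = 6
  10^5 mod 19 = (6 * 10) mod 19 = 3
  10^6 mod 19 = (3 * 10) mod 19 = 11
  10^7 mod 19 = (11 * 10) mod 19 = 15
  10^8 mod 19 = (15 * 10) mod 19 = 17
  10^9 mod 19 = (17 * 10) mod 19 = 18
  10^10 mod 19 = (18 * 10) mod 19 = 9
Step 2: Result = 9.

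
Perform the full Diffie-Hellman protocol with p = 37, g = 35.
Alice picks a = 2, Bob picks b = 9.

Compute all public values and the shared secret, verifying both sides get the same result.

Step 1: A = g^a mod p = 35^2 mod 37 = 4.
Step 2: B = g^b mod p = 35^9 mod 37 = 6.
Step 3: Alice computes s = B^a mod p = 6^2 mod 37 = 36.
Step 4: Bob computes s = A^b mod p = 4^9 mod 37 = 36.
Both sides agree: shared secret = 36.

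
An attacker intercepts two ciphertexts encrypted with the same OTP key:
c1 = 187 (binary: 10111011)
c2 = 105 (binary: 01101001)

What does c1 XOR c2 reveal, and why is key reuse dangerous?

Step 1: c1 XOR c2 = (m1 XOR k) XOR (m2 XOR k).
Step 2: By XOR associativity/commutativity: = m1 XOR m2 XOR k XOR k = m1 XOR m2.
Step 3: 10111011 XOR 01101001 = 11010010 = 210.
Step 4: The key cancels out! An attacker learns m1 XOR m2 = 210, revealing the relationship between plaintexts.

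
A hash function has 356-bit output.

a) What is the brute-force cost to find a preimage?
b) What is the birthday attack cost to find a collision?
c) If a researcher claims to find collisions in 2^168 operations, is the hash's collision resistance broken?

Step 1: Preimage resistance requires brute-force of 2^356 operations.
Step 2: Collision resistance (birthday bound) = 2^(356/2) = 2^178.
Step 3: The claimed attack costs 2^168 operations.
Step 4: Since 2^168 < 2^178, the claimed attack beats the generic birthday bound, so collision resistance is broken.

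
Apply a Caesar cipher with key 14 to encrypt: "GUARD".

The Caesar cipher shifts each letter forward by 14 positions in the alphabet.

Step 1: For each letter, shift forward by 14 positions (mod 26).
  G (position 6) -> position (6+14) mod 26 = 20 -> U
  U (position 20) -> position (20+14) mod 26 = 8 -> I
  A (position 0) -> position (0+14) mod 26 = 14 -> O
  R (position 17) -> position (17+14) mod 26 = 5 -> F
  D (position 3) -> position (3+14) mod 26 = 17 -> R
Result: UIOFR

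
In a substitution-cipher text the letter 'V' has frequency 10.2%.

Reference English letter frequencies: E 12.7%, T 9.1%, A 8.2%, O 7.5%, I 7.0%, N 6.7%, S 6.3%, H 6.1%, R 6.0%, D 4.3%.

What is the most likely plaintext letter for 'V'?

Step 1: The observed frequency is 10.2%.
Step 2: Compare with English frequencies:
  E: 12.7% (difference: 2.5%)
  T: 9.1% (difference: 1.1%) <-- closest
  A: 8.2% (difference: 2.0%)
  O: 7.5% (difference: 2.7%)
  I: 7.0% (difference: 3.2%)
  N: 6.7% (difference: 3.5%)
  S: 6.3% (difference: 3.9%)
  H: 6.1% (difference: 4.1%)
  R: 6.0% (difference: 4.2%)
  D: 4.3% (difference: 5.9%)
Step 3: 'V' most likely represents 'T' (frequency 9.1%).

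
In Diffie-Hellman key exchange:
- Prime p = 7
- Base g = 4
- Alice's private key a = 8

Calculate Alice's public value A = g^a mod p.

Step 1: A = g^a mod p = 4^8 mod 7.
  4^1 mod 7 = 4
  4^2 mod 7 = (4 * 4) mod 7 = 2
  4^3 mod 7 = (2 * 4) mod 7 = 1
  4^4 mod 7 = (1 * 4) mod 7 = 4
  4^5 mod 7 = (4 * 4) mod 7 = 2
  4^6 mod 7 = (2 * 4) mod 7 = 1
  4^7 mod 7 = (1 * 4) mod 7 = 4
  4^8 mod 7 = (4 * 4) mod 7 = 2
Result: A = 2.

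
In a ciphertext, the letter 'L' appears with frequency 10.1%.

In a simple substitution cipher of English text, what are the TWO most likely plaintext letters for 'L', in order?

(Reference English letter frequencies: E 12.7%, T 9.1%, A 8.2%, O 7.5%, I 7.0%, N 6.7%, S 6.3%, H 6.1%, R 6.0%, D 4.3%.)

Step 1: Observed frequency of 'L' is 10.1%.
Step 2: Compute distances to each reference frequency and sort:
  T (9.1%): difference = 1.0% <-- BEST
  A (8.2%): difference = 1.9% <-- RUNNER-UP
  E (12.7%): difference = 2.6%
  O (7.5%): difference = 2.6%
  I (7.0%): difference = 3.1%
Step 3: Most likely is 'T' (9.1%, diff 1.0%); second most likely is 'A' (8.2%, diff 1.9%).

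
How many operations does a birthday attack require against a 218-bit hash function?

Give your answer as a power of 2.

Step 1: The birthday paradox gives collision probability ~50% after sqrt(2^n) = 2^(n/2) hashes.
Step 2: For 218-bit output: 2^(218/2) = 2^109.
Step 3: Approximately 2^109 hash computations needed.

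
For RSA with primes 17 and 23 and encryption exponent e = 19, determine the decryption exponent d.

Step 1: n = 17 * 23 = 391.
Step 2: phi(n) = 16 * 22 = 352.
Step 3: Find d such that 19 * d = 1 (mod 352).
Step 4: d = 19^(-1) mod 352 = 315.
Verification: 19 * 315 = 5985 = 17 * 352 + 1.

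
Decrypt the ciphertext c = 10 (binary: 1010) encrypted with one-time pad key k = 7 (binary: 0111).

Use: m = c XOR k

Step 1: XOR ciphertext with key:
  Ciphertext: 1010
  Key:        0111
  XOR:        1101
Step 2: Plaintext = 1101 = 13 in decimal.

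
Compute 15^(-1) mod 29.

Step 1: We need x such that 15 * x = 1 (mod 29).
Step 2: Using the extended Euclidean algorithm or trial:
  15 * 2 = 30 = 1 * 29 + 1.
Step 3: Since 30 mod 29 = 1, the inverse is x = 2.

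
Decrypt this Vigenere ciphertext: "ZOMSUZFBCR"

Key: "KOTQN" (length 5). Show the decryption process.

Step 1: Key 'KOTQN' has length 5. Extended key: KOTQNKOTQN
Step 2: Decrypt each position:
  Z(25) - K(10) = 15 = P
  O(14) - O(14) = 0 = A
  M(12) - T(19) = 19 = T
  S(18) - Q(16) = 2 = C
  U(20) - N(13) = 7 = H
  Z(25) - K(10) = 15 = P
  F(5) - O(14) = 17 = R
  B(1) - T(19) = 8 = I
  C(2) - Q(16) = 12 = M
  R(17) - N(13) = 4 = E
Plaintext: PATCHPRIME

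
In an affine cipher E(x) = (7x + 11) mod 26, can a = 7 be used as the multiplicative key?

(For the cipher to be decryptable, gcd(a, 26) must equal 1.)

Step 1: Compute gcd(7, 26).
Step 2: gcd(7, 26) = 1.
Since gcd = 1, 7 is coprime with 26, so it is a valid key.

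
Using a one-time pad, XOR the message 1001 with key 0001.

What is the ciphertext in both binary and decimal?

Step 1: Write out the XOR operation bit by bit:
  Message: 1001
  Key:     0001
  XOR:     1000
Step 2: Convert to decimal: 1000 = 8.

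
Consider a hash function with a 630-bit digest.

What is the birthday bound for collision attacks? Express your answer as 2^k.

Step 1: The birthday paradox gives collision probability ~50% after sqrt(2^n) = 2^(n/2) hashes.
Step 2: For 630-bit output: 2^(630/2) = 2^315.
Step 3: Approximately 2^315 hash computations needed.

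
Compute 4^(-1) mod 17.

Step 1: We need x such that 4 * x = 1 (mod 17).
Step 2: Using the extended Euclidean algorithm or trial:
  4 * 13 = 52 = 3 * 17 + 1.
Step 3: Since 52 mod 17 = 1, the inverse is x = 13.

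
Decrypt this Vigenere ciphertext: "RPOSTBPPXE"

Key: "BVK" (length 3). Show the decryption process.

Step 1: Key 'BVK' has length 3. Extended key: BVKBVKBVKB
Step 2: Decrypt each position:
  R(17) - B(1) = 16 = Q
  P(15) - V(21) = 20 = U
  O(14) - K(10) = 4 = E
  S(18) - B(1) = 17 = R
  T(19) - V(21) = 24 = Y
  B(1) - K(10) = 17 = R
  P(15) - B(1) = 14 = O
  P(15) - V(21) = 20 = U
  X(23) - K(10) = 13 = N
  E(4) - B(1) = 3 = D
Plaintext: QUERYROUND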